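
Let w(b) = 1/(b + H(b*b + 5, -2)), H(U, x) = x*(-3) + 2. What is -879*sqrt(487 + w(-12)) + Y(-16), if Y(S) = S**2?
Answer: 256 - 879*sqrt(1947)/2 ≈ -19137.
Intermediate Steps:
H(U, x) = 2 - 3*x (H(U, x) = -3*x + 2 = 2 - 3*x)
w(b) = 1/(8 + b) (w(b) = 1/(b + (2 - 3*(-2))) = 1/(b + (2 + 6)) = 1/(b + 8) = 1/(8 + b))
-879*sqrt(487 + w(-12)) + Y(-16) = -879*sqrt(487 + 1/(8 - 12)) + (-16)**2 = -879*sqrt(487 + 1/(-4)) + 256 = -879*sqrt(487 - 1/4) + 256 = -879*sqrt(1947)/2 + 256 = 256 - 879*sqrt(1947)/2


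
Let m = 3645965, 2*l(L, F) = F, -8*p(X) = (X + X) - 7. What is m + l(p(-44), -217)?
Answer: 7291713/2 ≈ 3.6459e+6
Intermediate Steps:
p(X) = 7/8 - X/4 (p(X) = -((X + X) - 7)/8 = -(2*X - 7)/8 = -(-7 + 2*X)/8 = 7/8 - X/4)
l(L, F) = F/2
m + l(p(-44), -217) = 3645965 + (1/2)*(-217) = 3645965 - 217/2 = 7291713/2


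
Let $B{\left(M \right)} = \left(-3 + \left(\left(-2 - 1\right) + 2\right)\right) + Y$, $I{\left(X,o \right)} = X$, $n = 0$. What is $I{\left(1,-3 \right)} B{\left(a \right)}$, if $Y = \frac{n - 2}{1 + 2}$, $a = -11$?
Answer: $- \frac{14}{3} \approx -4.6667$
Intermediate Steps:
$Y = - \frac{2}{3}$ ($Y = \frac{0 - 2}{1 + 2} = - \frac{2}{3} \approx -0.66667$)
$B{\left(M \right)} = - \frac{14}{3}$ ($B{\left(M \right)} = \left(-3 + \left(\left(-2 - 1\right) + 2\right)\right) - \frac{2}{3} = \left(-3 + \left(-3 + 2\right)\right) - \frac{2}{3} = \left(-3 - 1\right) - \frac{2}{3} = -4 - \frac{2}{3} = - \frac{14}{3}$)
$I{\left(1,-3 \right)} B{\left(a \right)} = 1 \left(- \frac{14}{3}\right) = - \frac{14}{3}$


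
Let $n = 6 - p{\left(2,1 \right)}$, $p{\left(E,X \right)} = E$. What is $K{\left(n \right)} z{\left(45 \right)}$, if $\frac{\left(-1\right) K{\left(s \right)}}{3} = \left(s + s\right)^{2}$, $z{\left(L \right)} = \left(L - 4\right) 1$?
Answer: $-7872$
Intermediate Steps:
$z{\left(L \right)} = -4 + L$ ($z{\left(L \right)} = \left(-4 + L\right) 1 = -4 + L$)
$n = 4$ ($n = 6 - 2 = 4$)
$K{\left(s \right)} = - 12 s^{2}$ ($K{\left(s \right)} = - 3 \left(s + s\right)^{2} = - 3 \left(2 s\right)^{2} = - 3 \cdot 4 s^{2} = - 12 s^{2}$)
$K{\left(n \right)} z{\left(45 \right)} = - 12 \cdot 4^{2} \left(-4 + 45\right) = \left(-12\right) 16 \cdot 41 = \left(-192\right) 41 = -7872$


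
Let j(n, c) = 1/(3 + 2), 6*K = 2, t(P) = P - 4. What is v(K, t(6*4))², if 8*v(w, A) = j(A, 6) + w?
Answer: 1/225 ≈ 0.0044444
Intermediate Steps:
t(P) = -4 + P
K = ⅓ (K = (⅙)*2 = ⅓ ≈ 0.33333)
j(n, c) = ⅕ (j(n, c) = 1/5 = ⅕)
v(w, A) = 1/40 + w/8 (v(w, A) = (⅕ + w)/8 = 1/40 + w/8)
v(K, t(6*4))² = (1/40 + (⅛)*(⅓))² = (1/40 + 1/24)² = (1/15)² = 1/225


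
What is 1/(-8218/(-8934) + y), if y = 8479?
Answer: 4467/37879802 ≈ 0.00011793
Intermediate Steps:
1/(-8218/(-8934) + y) = 1/(-8218/(-8934) + 8479) = 1/(-8218*(-1/8934) + 8479) = 1/(4109/4467 + 8479) = 1/(37879802/4467) = 4467/37879802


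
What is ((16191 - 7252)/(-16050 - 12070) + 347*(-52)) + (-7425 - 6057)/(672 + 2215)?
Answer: -1465260868093/81182440 ≈ -18049.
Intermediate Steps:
((16191 - 7252)/(-16050 - 12070) + 347*(-52)) + (-7425 - 6057)/(672 + 2215) = (8939/(-28120) - 18044) - 13482/2887 = (8939*(-1/28120) - 18044) - 13482*1/2887 = (-8939/28120 - 18044) - 13482/2887 = -507406219/28120 - 13482/2887 = -1465260868093/81182440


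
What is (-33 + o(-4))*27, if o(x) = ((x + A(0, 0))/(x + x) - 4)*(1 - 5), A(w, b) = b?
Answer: -513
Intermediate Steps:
o(x) = 14 (o(x) = ((x + 0)/(x + x) - 4)*(1 - 5) = (x/((2*x)) - 4)*(-4) = (x*(1/(2*x)) - 4)*(-4) = (½ - 4)*(-4) = -7/2*(-4) = 14)
(-33 + o(-4))*27 = (-33 + 14)*27 = -19*27 = -513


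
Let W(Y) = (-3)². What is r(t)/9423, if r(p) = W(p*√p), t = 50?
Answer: 1/1047 ≈ 0.00095511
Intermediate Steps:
W(Y) = 9
r(p) = 9
r(t)/9423 = 9/9423 = 9*(1/9423) = 1/1047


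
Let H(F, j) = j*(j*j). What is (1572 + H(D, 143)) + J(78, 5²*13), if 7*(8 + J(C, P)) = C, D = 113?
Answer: 20480475/7 ≈ 2.9258e+6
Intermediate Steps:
J(C, P) = -8 + C/7
H(F, j) = j³ (H(F, j) = j*j² = j³)
(1572 + H(D, 143)) + J(78, 5²*13) = (1572 + 143³) + (-8 + (⅐)*78) = (1572 + 2924207) + (-8 + 78/7) = 2925779 + 22/7 = 20480475/7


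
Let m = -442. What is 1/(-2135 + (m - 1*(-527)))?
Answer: -1/2050 ≈ -0.00048780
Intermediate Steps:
1/(-2135 + (m - 1*(-527))) = 1/(-2135 + (-442 - 1*(-527))) = 1/(-2135 + (-442 + 527)) = 1/(-2135 + 85) = 1/(-2050) = -1/2050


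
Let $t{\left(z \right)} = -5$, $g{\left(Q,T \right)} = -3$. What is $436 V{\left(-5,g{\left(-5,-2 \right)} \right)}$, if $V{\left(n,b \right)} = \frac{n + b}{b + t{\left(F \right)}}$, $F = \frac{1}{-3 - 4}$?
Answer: $436$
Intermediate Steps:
$F = - \frac{1}{7}$ ($F = \frac{1}{-3 - 4} = \frac{1}{-7} = - \frac{1}{7} \approx -0.14286$)
$V{\left(n,b \right)} = \frac{b + n}{-5 + b}$ ($V{\left(n,b \right)} = \frac{n + b}{b - 5} = \frac{b + n}{-5 + b}$)
$436 V{\left(-5,g{\left(-5,-2 \right)} \right)} = 436 \frac{-3 - 5}{-5 - 3} = 436 \frac{1}{-8} \left(-8\right) = 436 \left(\left(- \frac{1}{8}\right) \left(-8\right)\right) = 436 \cdot 1 = 436$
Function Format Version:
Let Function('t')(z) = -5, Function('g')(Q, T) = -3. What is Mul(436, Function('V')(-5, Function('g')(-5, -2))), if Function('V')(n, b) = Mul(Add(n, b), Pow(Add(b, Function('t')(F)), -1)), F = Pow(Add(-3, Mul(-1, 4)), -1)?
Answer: 436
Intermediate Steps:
F = Rational(-1, 7) (F = Pow(Add(-3, -4), -1) = Pow(-7, -1) = Rational(-1, 7) ≈ -0.14286)
Function('V')(n, b) = Mul(Pow(Add(-5, b), -1), Add(b, n)) (Function('V')(n, b) = Mul(Add(n, b), Pow(Add(b, -5), -1)) = Mul(Add(b, n), Pow(Add(-5, b), -1)) = Mul(Pow(Add(-5, b), -1), Add(b, n)))
Mul(436, Function('V')(-5, Function('g')(-5, -2))) = Mul(436, Mul(Pow(Add(-5, -3), -1), Add(-3, -5))) = Mul(436, Mul(Pow(-8, -1), -8)) = Mul(436, Mul(Rational(-1, 8), -8)) = Mul(436, 1) = 436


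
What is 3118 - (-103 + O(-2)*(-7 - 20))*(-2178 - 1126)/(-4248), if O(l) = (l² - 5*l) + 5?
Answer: 32374/9 ≈ 3597.1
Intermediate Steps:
O(l) = 5 + l² - 5*l
3118 - (-103 + O(-2)*(-7 - 20))*(-2178 - 1126)/(-4248) = 3118 - (-103 + (5 + (-2)² - 5*(-2))*(-7 - 20))*(-2178 - 1126)/(-4248) = 3118 - (-103 + (5 + 4 + 10)*(-27))*(-3304)*(-1)/4248 = 3118 - (-103 + 19*(-27))*(-3304)*(-1)/4248 = 3118 - (-103 - 513)*(-3304)*(-1)/4248 = 3118 - (-616*(-3304))*(-1)/4248 = 3118 - 2035264*(-1)/4248 = 3118 - 1*(-4312/9) = 3118 + 4312/9 = 32374/9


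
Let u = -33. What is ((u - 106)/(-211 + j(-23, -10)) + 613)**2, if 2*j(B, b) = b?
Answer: 17568707209/46656 ≈ 3.7656e+5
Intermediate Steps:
j(B, b) = b/2
((u - 106)/(-211 + j(-23, -10)) + 613)**2 = ((-33 - 106)/(-211 + (1/2)*(-10)) + 613)**2 = (-139/(-211 - 5) + 613)**2 = (-139/(-216) + 613)**2 = (-139*(-1/216) + 613)**2 = (139/216 + 613)**2 = (132547/216)**2 = 17568707209/46656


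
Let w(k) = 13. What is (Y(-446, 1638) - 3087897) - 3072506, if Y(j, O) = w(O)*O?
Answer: -6139109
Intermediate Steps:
Y(j, O) = 13*O
(Y(-446, 1638) - 3087897) - 3072506 = (13*1638 - 3087897) - 3072506 = (21294 - 3087897) - 3072506 = -3066603 - 3072506 = -6139109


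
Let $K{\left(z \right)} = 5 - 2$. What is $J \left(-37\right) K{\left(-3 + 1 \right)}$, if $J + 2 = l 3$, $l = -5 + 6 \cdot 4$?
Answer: $-6105$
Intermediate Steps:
$l = 19$ ($l = -5 + 24 = 19$)
$K{\left(z \right)} = 3$
$J = 55$ ($J = -2 + 19 \cdot 3 = -2 + 57 = 55$)
$J \left(-37\right) K{\left(-3 + 1 \right)} = 55 \left(-37\right) 3 = \left(-2035\right) 3 = -6105$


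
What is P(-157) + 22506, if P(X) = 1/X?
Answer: 3533441/157 ≈ 22506.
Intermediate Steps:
P(-157) + 22506 = 1/(-157) + 22506 = -1/157 + 22506 = 3533441/157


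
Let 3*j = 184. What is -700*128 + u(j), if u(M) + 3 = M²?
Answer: -772571/9 ≈ -85841.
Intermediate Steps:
j = 184/3 (j = (⅓)*184 = 184/3 ≈ 61.333)
u(M) = -3 + M²
-700*128 + u(j) = -700*128 + (-3 + (184/3)²) = -89600 + (-3 + 33856/9) = -89600 + 33829/9 = -772571/9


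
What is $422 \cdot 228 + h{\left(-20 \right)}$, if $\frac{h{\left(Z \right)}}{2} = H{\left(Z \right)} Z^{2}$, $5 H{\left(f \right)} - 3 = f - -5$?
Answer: $94296$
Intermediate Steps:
$H{\left(f \right)} = \frac{8}{5} + \frac{f}{5}$ ($H{\left(f \right)} = \frac{3}{5} + \frac{f - -5}{5} = \frac{3}{5} + \frac{f + 5}{5} = \frac{3}{5} + \frac{5 + f}{5} = \frac{3}{5} + \left(1 + \frac{f}{5}\right) = \frac{8}{5} + \frac{f}{5}$)
$h{\left(Z \right)} = 2 Z^{2} \left(\frac{8}{5} + \frac{Z}{5}\right)$ ($h{\left(Z \right)} = 2 \left(\frac{8}{5} + \frac{Z}{5}\right) Z^{2} = 2 Z^{2} \left(\frac{8}{5} + \frac{Z}{5}\right)$)
$422 \cdot 228 + h{\left(-20 \right)} = 422 \cdot 228 + \frac{2 \left(-20\right)^{2} \left(8 - 20\right)}{5} = 96216 + \frac{2}{5} \cdot 400 \left(-12\right) = 96216 - 1920 = 94296$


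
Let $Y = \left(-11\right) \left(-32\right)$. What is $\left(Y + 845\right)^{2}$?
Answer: $1432809$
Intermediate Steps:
$Y = 352$
$\left(Y + 845\right)^{2} = \left(352 + 845\right)^{2} = 1197^{2} = 1432809$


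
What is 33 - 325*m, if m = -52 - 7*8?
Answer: 35133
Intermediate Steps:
m = -108 (m = -52 - 1*56 = -52 - 56 = -108)
33 - 325*m = 33 - 325*(-108) = 33 + 35100 = 35133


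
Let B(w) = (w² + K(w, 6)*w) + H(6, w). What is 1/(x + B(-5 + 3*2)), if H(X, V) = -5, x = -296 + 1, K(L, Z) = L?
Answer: -1/298 ≈ -0.0033557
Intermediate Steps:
x = -295
B(w) = -5 + 2*w² (B(w) = (w² + w*w) - 5 = (w² + w²) - 5 = 2*w² - 5 = -5 + 2*w²)
1/(x + B(-5 + 3*2)) = 1/(-295 + (-5 + 2*(-5 + 3*2)²)) = 1/(-295 + (-5 + 2*(-5 + 6)²)) = 1/(-295 + (-5 + 2*1²)) = 1/(-295 + (-5 + 2*1)) = 1/(-295 + (-5 + 2)) = 1/(-295 - 3) = 1/(-298) = -1/298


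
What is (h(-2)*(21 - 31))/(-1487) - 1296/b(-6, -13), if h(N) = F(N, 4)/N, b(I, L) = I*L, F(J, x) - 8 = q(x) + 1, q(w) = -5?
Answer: -321452/19331 ≈ -16.629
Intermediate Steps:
F(J, x) = 4 (F(J, x) = 8 + (-5 + 1) = 8 - 4 = 4)
h(N) = 4/N
(h(-2)*(21 - 31))/(-1487) - 1296/b(-6, -13) = ((4/(-2))*(21 - 31))/(-1487) - 1296/((-6*(-13))) = ((4*(-1/2))*(-10))*(-1/1487) - 1296/78 = -2*(-10)*(-1/1487) - 1296*1/78 = 20*(-1/1487) - 216/13 = -20/1487 - 216/13 = -321452/19331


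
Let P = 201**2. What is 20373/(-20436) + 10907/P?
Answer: -200064707/275211612 ≈ -0.72695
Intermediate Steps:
P = 40401
20373/(-20436) + 10907/P = 20373/(-20436) + 10907/40401 = 20373*(-1/20436) + 10907*(1/40401) = -6791/6812 + 10907/40401 = -200064707/275211612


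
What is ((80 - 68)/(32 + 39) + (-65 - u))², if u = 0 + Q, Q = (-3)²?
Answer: 27478564/5041 ≈ 5451.0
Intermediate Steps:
Q = 9
u = 9 (u = 0 + 9 = 9)
((80 - 68)/(32 + 39) + (-65 - u))² = ((80 - 68)/(32 + 39) + (-65 - 1*9))² = (12/71 + (-65 - 9))² = (12*(1/71) - 74)² = (12/71 - 74)² = (-5242/71)² = 27478564/5041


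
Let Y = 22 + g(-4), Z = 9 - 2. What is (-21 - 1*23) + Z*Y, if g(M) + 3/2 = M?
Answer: 143/2 ≈ 71.500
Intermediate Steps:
g(M) = -3/2 + M
Z = 7
Y = 33/2 (Y = 22 + (-3/2 - 4) = 22 - 11/2 = 33/2 ≈ 16.500)
(-21 - 1*23) + Z*Y = (-21 - 1*23) + 7*(33/2) = (-21 - 23) + 231/2 = -44 + 231/2 = 143/2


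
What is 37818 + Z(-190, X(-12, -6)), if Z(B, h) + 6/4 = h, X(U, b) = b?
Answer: 75621/2 ≈ 37811.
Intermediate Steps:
Z(B, h) = -3/2 + h
37818 + Z(-190, X(-12, -6)) = 37818 + (-3/2 - 6) = 37818 - 15/2 = 75621/2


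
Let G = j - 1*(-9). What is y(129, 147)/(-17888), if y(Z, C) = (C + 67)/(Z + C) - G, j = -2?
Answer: 859/2468544 ≈ 0.00034798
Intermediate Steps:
G = 7 (G = -2 - 1*(-9) = -2 + 9 = 7)
y(Z, C) = -7 + (67 + C)/(C + Z) (y(Z, C) = (C + 67)/(Z + C) - 1*7 = (67 + C)/(C + Z) - 7 = -7 + (67 + C)/(C + Z))
y(129, 147)/(-17888) = ((67 - 7*129 - 6*147)/(147 + 129))/(-17888) = ((67 - 903 - 882)/276)*(-1/17888) = ((1/276)*(-1718))*(-1/17888) = -859/138*(-1/17888) = 859/2468544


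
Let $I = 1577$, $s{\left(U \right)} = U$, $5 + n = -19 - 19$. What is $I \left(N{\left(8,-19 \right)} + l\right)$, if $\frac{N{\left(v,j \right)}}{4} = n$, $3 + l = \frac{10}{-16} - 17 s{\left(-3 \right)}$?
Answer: $- \frac{1572269}{8} \approx -1.9653 \cdot 10^{5}$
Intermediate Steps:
$n = -43$ ($n = -5 - 38 = -43$)
$l = \frac{379}{8}$ ($l = -3 + \left(\frac{10}{-16} - -51\right) = -3 + \left(10 \left(- \frac{1}{16}\right) + 51\right) = -3 + \left(- \frac{5}{8} + 51\right) = -3 + \frac{403}{8} = \frac{379}{8} \approx 47.375$)
$N{\left(v,j \right)} = -172$ ($N{\left(v,j \right)} = 4 \left(-43\right) = -172$)
$I \left(N{\left(8,-19 \right)} + l\right) = 1577 \left(-172 + \frac{379}{8}\right) = 1577 \left(- \frac{997}{8}\right) = - \frac{1572269}{8}$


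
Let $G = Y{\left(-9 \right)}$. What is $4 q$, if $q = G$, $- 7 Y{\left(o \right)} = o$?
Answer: $\frac{36}{7} \approx 5.1429$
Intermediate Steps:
$Y{\left(o \right)} = - \frac{o}{7}$
$G = \frac{9}{7}$ ($G = \left(- \frac{1}{7}\right) \left(-9\right) = \frac{9}{7} \approx 1.2857$)
$q = \frac{9}{7} \approx 1.2857$
$4 q = 4 \cdot \frac{9}{7} = \frac{36}{7}$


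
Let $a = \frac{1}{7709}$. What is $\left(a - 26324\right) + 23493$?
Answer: $- \frac{21824178}{7709} \approx -2831.0$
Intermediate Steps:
$a = \frac{1}{7709} \approx 0.00012972$
$\left(a - 26324\right) + 23493 = \left(\frac{1}{7709} - 26324\right) + 23493 = - \frac{202931715}{7709} + 23493 = - \frac{21824178}{7709}$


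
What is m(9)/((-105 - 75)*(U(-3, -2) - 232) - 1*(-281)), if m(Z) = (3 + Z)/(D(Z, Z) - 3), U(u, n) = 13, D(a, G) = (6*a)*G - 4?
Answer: 12/19016779 ≈ 6.3102e-7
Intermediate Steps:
D(a, G) = -4 + 6*G*a (D(a, G) = 6*G*a - 4 = -4 + 6*G*a)
m(Z) = (3 + Z)/(-7 + 6*Z²) (m(Z) = (3 + Z)/((-4 + 6*Z*Z) - 3) = (3 + Z)/((-4 + 6*Z²) - 3) = (3 + Z)/(-7 + 6*Z²))
m(9)/((-105 - 75)*(U(-3, -2) - 232) - 1*(-281)) = ((3 + 9)/(-7 + 6*9²))/((-105 - 75)*(13 - 232) - 1*(-281)) = (12/(-7 + 6*81))/(-180*(-219) + 281) = (12/(-7 + 486))/(39420 + 281) = (12/479)/39701 = ((1/479)*12)*(1/39701) = (12/479)*(1/39701) = 12/19016779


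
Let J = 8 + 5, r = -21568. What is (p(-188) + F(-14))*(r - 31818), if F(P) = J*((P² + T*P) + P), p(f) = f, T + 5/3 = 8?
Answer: -164215336/3 ≈ -5.4738e+7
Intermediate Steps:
T = 19/3 (T = -5/3 + 8 = 19/3 ≈ 6.3333)
J = 13
F(P) = 13*P² + 286*P/3 (F(P) = 13*((P² + 19*P/3) + P) = 13*(P² + 22*P/3) = 13*P² + 286*P/3)
(p(-188) + F(-14))*(r - 31818) = (-188 + (13/3)*(-14)*(22 + 3*(-14)))*(-21568 - 31818) = (-188 + (13/3)*(-14)*(22 - 42))*(-53386) = (-188 + (13/3)*(-14)*(-20))*(-53386) = (-188 + 3640/3)*(-53386) = (3076/3)*(-53386) = -164215336/3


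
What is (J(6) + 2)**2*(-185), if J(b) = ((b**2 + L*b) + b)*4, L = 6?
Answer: -18240260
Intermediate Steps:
J(b) = 4*b**2 + 28*b (J(b) = ((b**2 + 6*b) + b)*4 = (b**2 + 7*b)*4 = 4*b**2 + 28*b)
(J(6) + 2)**2*(-185) = (4*6*(7 + 6) + 2)**2*(-185) = (4*6*13 + 2)**2*(-185) = (312 + 2)**2*(-185) = 314**2*(-185) = 98596*(-185) = -18240260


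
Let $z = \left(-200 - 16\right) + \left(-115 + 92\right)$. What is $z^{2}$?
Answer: $57121$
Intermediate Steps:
$z = -239$ ($z = -216 - 23 = -239$)
$z^{2} = \left(-239\right)^{2} = 57121$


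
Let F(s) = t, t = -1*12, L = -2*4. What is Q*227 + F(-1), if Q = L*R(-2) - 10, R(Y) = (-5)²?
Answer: -47682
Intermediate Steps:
L = -8
R(Y) = 25
t = -12
F(s) = -12
Q = -210 (Q = -8*25 - 10 = -200 - 10 = -210)
Q*227 + F(-1) = -210*227 - 12 = -47670 - 12 = -47682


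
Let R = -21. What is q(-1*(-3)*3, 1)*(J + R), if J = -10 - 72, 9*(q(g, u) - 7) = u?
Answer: -6592/9 ≈ -732.44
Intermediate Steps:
q(g, u) = 7 + u/9
J = -82
q(-1*(-3)*3, 1)*(J + R) = (7 + (⅑)*1)*(-82 - 21) = (7 + ⅑)*(-103) = (64/9)*(-103) = -6592/9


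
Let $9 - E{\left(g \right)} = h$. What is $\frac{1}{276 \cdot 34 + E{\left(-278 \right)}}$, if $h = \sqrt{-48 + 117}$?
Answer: $\frac{3131}{29409460} + \frac{\sqrt{69}}{88228380} \approx 0.00010656$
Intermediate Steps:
$h = \sqrt{69} \approx 8.3066$
$E{\left(g \right)} = 9 - \sqrt{69}$
$\frac{1}{276 \cdot 34 + E{\left(-278 \right)}} = \frac{1}{276 \cdot 34 + \left(9 - \sqrt{69}\right)} = \frac{1}{9384 + \left(9 - \sqrt{69}\right)} = \frac{1}{9393 - \sqrt{69}}$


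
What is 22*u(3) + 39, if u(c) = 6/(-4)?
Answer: 6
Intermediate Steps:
u(c) = -3/2 (u(c) = 6*(-¼) = -3/2)
22*u(3) + 39 = 22*(-3/2) + 39 = -33 + 39 = 6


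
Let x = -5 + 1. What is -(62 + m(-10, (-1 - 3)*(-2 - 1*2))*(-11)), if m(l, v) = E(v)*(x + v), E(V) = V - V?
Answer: -62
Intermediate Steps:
x = -4
E(V) = 0
m(l, v) = 0 (m(l, v) = 0*(-4 + v) = 0)
-(62 + m(-10, (-1 - 3)*(-2 - 1*2))*(-11)) = -(62 + 0*(-11)) = -(62 + 0) = -1*62 = -62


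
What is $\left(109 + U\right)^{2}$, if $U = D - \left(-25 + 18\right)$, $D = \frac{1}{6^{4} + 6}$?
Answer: $\frac{22810967089}{1695204} \approx 13456.0$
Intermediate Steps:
$D = \frac{1}{1302}$ ($D = \frac{1}{1296 + 6} = \frac{1}{1302} \approx 0.00076805$)
$U = \frac{9115}{1302}$ ($U = \frac{1}{1302} - \left(-25 + 18\right) = \frac{1}{1302} - -7 = \frac{1}{1302} + 7 = \frac{9115}{1302} \approx 7.0008$)
$\left(109 + U\right)^{2} = \left(109 + \frac{9115}{1302}\right)^{2} = \left(\frac{151033}{1302}\right)^{2} = \frac{22810967089}{1695204}$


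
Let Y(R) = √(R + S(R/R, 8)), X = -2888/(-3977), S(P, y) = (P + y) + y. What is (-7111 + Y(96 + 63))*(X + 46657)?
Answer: -1319501352247/3977 + 742231108*√11/3977 ≈ -3.3116e+8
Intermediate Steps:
S(P, y) = P + 2*y
X = 2888/3977 (X = -2888*(-1/3977) = 2888/3977 ≈ 0.72618)
Y(R) = √(17 + R) (Y(R) = √(R + (R/R + 2*8)) = √(R + (1 + 16)) = √(R + 17) = √(17 + R))
(-7111 + Y(96 + 63))*(X + 46657) = (-7111 + √(17 + (96 + 63)))*(2888/3977 + 46657) = (-7111 + √(17 + 159))*(185557777/3977) = (-7111 + √176)*(185557777/3977) = (-7111 + 4*√11)*(185557777/3977) = -1319501352247/3977 + 742231108*√11/3977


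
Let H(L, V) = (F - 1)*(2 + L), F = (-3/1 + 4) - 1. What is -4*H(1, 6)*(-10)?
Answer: -120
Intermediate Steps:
F = 0 (F = (-3*1 + 4) - 1 = (-3 + 4) - 1 = 1 - 1 = 0)
H(L, V) = -2 - L (H(L, V) = (0 - 1)*(2 + L) = -(2 + L) = -2 - L)
-4*H(1, 6)*(-10) = -4*(-2 - 1*1)*(-10) = -4*(-2 - 1)*(-10) = -4*(-3)*(-10) = 12*(-10) = -120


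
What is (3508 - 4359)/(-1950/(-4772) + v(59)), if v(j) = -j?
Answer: 2030486/139799 ≈ 14.524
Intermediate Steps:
(3508 - 4359)/(-1950/(-4772) + v(59)) = (3508 - 4359)/(-1950/(-4772) - 1*59) = -851/(-1950*(-1/4772) - 59) = -851/(975/2386 - 59) = -851/(-139799/2386) = -851*(-2386/139799) = 2030486/139799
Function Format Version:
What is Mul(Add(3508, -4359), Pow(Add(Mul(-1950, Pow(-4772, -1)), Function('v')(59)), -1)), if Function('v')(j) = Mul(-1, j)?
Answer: Rational(2030486, 139799) ≈ 14.524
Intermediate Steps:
Mul(Add(3508, -4359), Pow(Add(Mul(-1950, Pow(-4772, -1)), Function('v')(59)), -1)) = Mul(Add(3508, -4359), Pow(Add(Mul(-1950, Pow(-4772, -1)), Mul(-1, 59)), -1)) = Mul(-851, Pow(Add(Mul(-1950, Rational(-1, 4772)), -59), -1)) = Mul(-851, Pow(Add(Rational(975, 2386), -59), -1)) = Mul(-851, Pow(Rational(-139799, 2386), -1)) = Mul(-851, Rational(-2386, 139799)) = Rational(2030486, 139799)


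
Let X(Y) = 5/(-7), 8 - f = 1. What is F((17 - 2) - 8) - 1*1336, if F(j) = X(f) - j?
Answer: -9406/7 ≈ -1343.7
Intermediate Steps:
f = 7 (f = 8 - 1*1 = 8 - 1 = 7)
X(Y) = -5/7 (X(Y) = 5*(-1/7) = -5/7)
F(j) = -5/7 - j
F((17 - 2) - 8) - 1*1336 = (-5/7 - ((17 - 2) - 8)) - 1*1336 = (-5/7 - (15 - 8)) - 1336 = (-5/7 - 1*7) - 1336 = (-5/7 - 7) - 1336 = -54/7 - 1336 = -9406/7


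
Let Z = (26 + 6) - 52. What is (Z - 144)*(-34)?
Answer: 5576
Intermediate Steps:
Z = -20 (Z = 32 - 52 = -20)
(Z - 144)*(-34) = (-20 - 144)*(-34) = -164*(-34) = 5576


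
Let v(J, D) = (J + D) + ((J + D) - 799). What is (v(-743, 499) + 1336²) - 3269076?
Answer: -1485467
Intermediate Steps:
v(J, D) = -799 + 2*D + 2*J (v(J, D) = (D + J) + ((D + J) - 799) = (D + J) + (-799 + D + J) = -799 + 2*D + 2*J)
(v(-743, 499) + 1336²) - 3269076 = ((-799 + 2*499 + 2*(-743)) + 1336²) - 3269076 = ((-799 + 998 - 1486) + 1784896) - 3269076 = (-1287 + 1784896) - 3269076 = 1783609 - 3269076 = -1485467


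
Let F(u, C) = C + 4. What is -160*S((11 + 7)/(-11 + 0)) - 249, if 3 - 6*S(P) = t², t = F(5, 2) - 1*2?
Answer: 293/3 ≈ 97.667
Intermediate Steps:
F(u, C) = 4 + C
t = 4 (t = (4 + 2) - 1*2 = 6 - 2 = 4)
S(P) = -13/6 (S(P) = ½ - ⅙*4² = ½ - ⅙*16 = ½ - 8/3 = -13/6)
-160*S((11 + 7)/(-11 + 0)) - 249 = -160*(-13/6) - 249 = 1040/3 - 249 = 293/3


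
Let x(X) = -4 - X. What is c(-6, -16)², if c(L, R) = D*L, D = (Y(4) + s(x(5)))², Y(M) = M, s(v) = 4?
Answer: 147456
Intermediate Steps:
D = 64 (D = (4 + 4)² = 8² = 64)
c(L, R) = 64*L
c(-6, -16)² = (64*(-6))² = (-384)² = 147456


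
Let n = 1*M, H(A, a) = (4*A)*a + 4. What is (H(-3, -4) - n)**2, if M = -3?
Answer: 3025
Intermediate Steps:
H(A, a) = 4 + 4*A*a (H(A, a) = 4*A*a + 4 = 4 + 4*A*a)
n = -3 (n = 1*(-3) = -3)
(H(-3, -4) - n)**2 = ((4 + 4*(-3)*(-4)) - 1*(-3))**2 = ((4 + 48) + 3)**2 = (52 + 3)**2 = 55**2 = 3025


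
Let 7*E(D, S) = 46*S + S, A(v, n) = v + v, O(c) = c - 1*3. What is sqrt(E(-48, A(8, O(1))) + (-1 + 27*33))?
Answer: sqrt(48874)/7 ≈ 31.582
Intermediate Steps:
O(c) = -3 + c (O(c) = c - 3 = -3 + c)
A(v, n) = 2*v
E(D, S) = 47*S/7 (E(D, S) = (46*S + S)/7 = (47*S)/7 = 47*S/7)
sqrt(E(-48, A(8, O(1))) + (-1 + 27*33)) = sqrt(47*(2*8)/7 + (-1 + 27*33)) = sqrt((47/7)*16 + (-1 + 891)) = sqrt(752/7 + 890) = sqrt(6982/7) = sqrt(48874)/7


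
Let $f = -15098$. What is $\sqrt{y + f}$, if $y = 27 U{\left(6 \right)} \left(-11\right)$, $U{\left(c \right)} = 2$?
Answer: $2 i \sqrt{3923} \approx 125.27 i$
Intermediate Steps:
$y = -594$ ($y = 27 \cdot 2 \left(-11\right) = 54 \left(-11\right) = -594$)
$\sqrt{y + f} = \sqrt{-594 - 15098} = \sqrt{-15692} = 2 i \sqrt{3923}$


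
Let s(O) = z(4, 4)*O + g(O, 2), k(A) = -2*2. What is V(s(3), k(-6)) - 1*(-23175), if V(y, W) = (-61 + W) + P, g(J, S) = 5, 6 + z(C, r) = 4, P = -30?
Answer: 23080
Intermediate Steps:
z(C, r) = -2 (z(C, r) = -6 + 4 = -2)
k(A) = -4
s(O) = 5 - 2*O (s(O) = -2*O + 5 = 5 - 2*O)
V(y, W) = -91 + W (V(y, W) = (-61 + W) - 30 = -91 + W)
V(s(3), k(-6)) - 1*(-23175) = (-91 - 4) - 1*(-23175) = -95 + 23175 = 23080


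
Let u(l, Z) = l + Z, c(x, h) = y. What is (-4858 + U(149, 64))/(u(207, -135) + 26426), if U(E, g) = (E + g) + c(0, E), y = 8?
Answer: -4637/26498 ≈ -0.17499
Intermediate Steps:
c(x, h) = 8
u(l, Z) = Z + l
U(E, g) = 8 + E + g (U(E, g) = (E + g) + 8 = 8 + E + g)
(-4858 + U(149, 64))/(u(207, -135) + 26426) = (-4858 + (8 + 149 + 64))/((-135 + 207) + 26426) = (-4858 + 221)/(72 + 26426) = -4637/26498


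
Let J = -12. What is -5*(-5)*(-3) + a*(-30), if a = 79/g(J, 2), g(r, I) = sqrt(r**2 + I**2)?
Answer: -75 - 1185*sqrt(37)/37 ≈ -269.81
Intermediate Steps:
g(r, I) = sqrt(I**2 + r**2)
a = 79*sqrt(37)/74 (a = 79/(sqrt(2**2 + (-12)**2)) = 79/(sqrt(4 + 144)) = 79/(sqrt(148)) = 79/((2*sqrt(37))) = 79*(sqrt(37)/74) = 79*sqrt(37)/74 ≈ 6.4938)
-5*(-5)*(-3) + a*(-30) = -5*(-5)*(-3) + (79*sqrt(37)/74)*(-30) = 25*(-3) - 1185*sqrt(37)/37 = -75 - 1185*sqrt(37)/37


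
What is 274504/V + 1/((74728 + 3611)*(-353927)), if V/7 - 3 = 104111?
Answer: 543641196812051/1443347335529421 ≈ 0.37665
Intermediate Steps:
V = 728798 (V = 21 + 7*104111 = 21 + 728777 = 728798)
274504/V + 1/((74728 + 3611)*(-353927)) = 274504/728798 + 1/((74728 + 3611)*(-353927)) = 274504*(1/728798) - 1/353927/78339 = 137252/364399 + (1/78339)*(-1/353927) = 137252/364399 - 1/27726287253 = 543641196812051/1443347335529421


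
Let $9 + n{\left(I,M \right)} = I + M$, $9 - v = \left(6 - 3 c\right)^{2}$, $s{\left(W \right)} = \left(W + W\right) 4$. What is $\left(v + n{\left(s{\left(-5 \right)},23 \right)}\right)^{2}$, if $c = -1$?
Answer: $9604$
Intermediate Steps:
$s{\left(W \right)} = 8 W$ ($s{\left(W \right)} = 2 W 4 = 8 W$)
$v = -72$ ($v = 9 - \left(6 - -3\right)^{2} = 9 - \left(6 + 3\right)^{2} = 9 - 9^{2} = 9 - 81 = -72$)
$n{\left(I,M \right)} = -9 + I + M$ ($n{\left(I,M \right)} = -9 + \left(I + M\right) = -9 + I + M$)
$\left(v + n{\left(s{\left(-5 \right)},23 \right)}\right)^{2} = \left(-72 + \left(-9 + 8 \left(-5\right) + 23\right)\right)^{2} = \left(-72 - 26\right)^{2} = \left(-98\right)^{2} = 9604$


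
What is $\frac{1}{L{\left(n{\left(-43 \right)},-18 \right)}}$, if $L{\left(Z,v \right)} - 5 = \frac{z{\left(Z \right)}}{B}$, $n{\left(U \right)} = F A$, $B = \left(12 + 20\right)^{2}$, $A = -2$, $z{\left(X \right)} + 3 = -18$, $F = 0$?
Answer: $\frac{1024}{5099} \approx 0.20082$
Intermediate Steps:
$z{\left(X \right)} = -21$ ($z{\left(X \right)} = -3 - 18 = -21$)
$B = 1024$ ($B = 32^{2} = 1024$)
$n{\left(U \right)} = 0$ ($n{\left(U \right)} = 0 \left(-2\right) = 0$)
$L{\left(Z,v \right)} = \frac{5099}{1024}$ ($L{\left(Z,v \right)} = 5 - \frac{21}{1024} = \frac{5099}{1024}$)
$\frac{1}{L{\left(n{\left(-43 \right)},-18 \right)}} = \frac{1}{\frac{5099}{1024}} = \frac{1024}{5099}$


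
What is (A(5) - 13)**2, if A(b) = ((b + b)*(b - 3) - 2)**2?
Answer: 96721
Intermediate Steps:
A(b) = (-2 + 2*b*(-3 + b))**2 (A(b) = ((2*b)*(-3 + b) - 2)**2 = (2*b*(-3 + b) - 2)**2 = (-2 + 2*b*(-3 + b))**2)
(A(5) - 13)**2 = (4*(1 - 1*5**2 + 3*5)**2 - 13)**2 = (4*(1 - 1*25 + 15)**2 - 13)**2 = (4*(1 - 25 + 15)**2 - 13)**2 = (4*(-9)**2 - 13)**2 = (4*81 - 13)**2 = (324 - 13)**2 = 311**2 = 96721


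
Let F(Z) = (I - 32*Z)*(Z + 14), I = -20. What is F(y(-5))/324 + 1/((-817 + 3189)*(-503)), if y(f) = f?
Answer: 41759051/10738044 ≈ 3.8889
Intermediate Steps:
F(Z) = (-20 - 32*Z)*(14 + Z) (F(Z) = (-20 - 32*Z)*(Z + 14) = (-20 - 32*Z)*(14 + Z))
F(y(-5))/324 + 1/((-817 + 3189)*(-503)) = (-280 - 468*(-5) - 32*(-5)²)/324 + 1/((-817 + 3189)*(-503)) = (-280 + 2340 - 32*25)*(1/324) - 1/503/2372 = (-280 + 2340 - 800)*(1/324) + (1/2372)*(-1/503) = 1260*(1/324) - 1/1193116 = 35/9 - 1/1193116 = 41759051/10738044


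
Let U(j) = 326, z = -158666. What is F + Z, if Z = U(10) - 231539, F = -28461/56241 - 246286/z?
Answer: -343871308026313/1487255751 ≈ -2.3121e+5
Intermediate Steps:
F = 1555929650/1487255751 (F = -28461/56241 - 246286/(-158666) = -28461*1/56241 - 246286*(-1/158666) = -9487/18747 + 123143/79333 = 1555929650/1487255751 ≈ 1.0462)
Z = -231213 (Z = 326 - 231539 = -231213)
F + Z = 1555929650/1487255751 - 231213 = -343871308026313/1487255751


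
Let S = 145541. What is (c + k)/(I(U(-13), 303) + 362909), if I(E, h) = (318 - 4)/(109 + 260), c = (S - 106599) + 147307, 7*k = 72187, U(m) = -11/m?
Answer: 101543634/187479229 ≈ 0.54163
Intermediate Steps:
k = 72187/7 (k = (1/7)*72187 = 72187/7 ≈ 10312.)
c = 186249 (c = (145541 - 106599) + 147307 = 38942 + 147307 = 186249)
I(E, h) = 314/369
(c + k)/(I(U(-13), 303) + 362909) = (186249 + 72187/7)/(314/369 + 362909) = 1375930/(7*(133913735/369)) = (1375930/7)*(369/133913735) = 101543634/187479229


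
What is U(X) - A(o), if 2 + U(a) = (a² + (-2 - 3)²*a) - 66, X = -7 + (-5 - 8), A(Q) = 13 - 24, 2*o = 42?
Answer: -157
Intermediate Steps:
o = 21 (o = (½)*42 = 21)
A(Q) = -11
X = -20 (X = -7 - 13 = -20)
U(a) = -68 + a² + 25*a (U(a) = -2 + ((a² + (-2 - 3)²*a) - 66) = -2 + ((a² + (-5)²*a) - 66) = -2 + ((a² + 25*a) - 66) = -2 + (-66 + a² + 25*a) = -68 + a² + 25*a)
U(X) - A(o) = (-68 + (-20)² + 25*(-20)) - 1*(-11) = (-68 + 400 - 500) + 11 = -168 + 11 = -157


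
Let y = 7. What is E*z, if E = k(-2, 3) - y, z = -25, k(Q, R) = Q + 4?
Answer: 125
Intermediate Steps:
k(Q, R) = 4 + Q
E = -5 (E = (4 - 2) - 1*7 = 2 - 7 = -5)
E*z = -5*(-25) = 125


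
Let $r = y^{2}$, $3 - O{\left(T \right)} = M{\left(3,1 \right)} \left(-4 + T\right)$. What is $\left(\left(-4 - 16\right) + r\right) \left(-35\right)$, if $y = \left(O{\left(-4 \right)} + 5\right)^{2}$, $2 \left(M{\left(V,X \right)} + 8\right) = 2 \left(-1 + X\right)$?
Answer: $-344206660$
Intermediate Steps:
$M{\left(V,X \right)} = -9 + X$ ($M{\left(V,X \right)} = -8 + \frac{2 \left(-1 + X\right)}{2} = -8 + \frac{-2 + 2 X}{2} = -8 + \left(-1 + X\right) = -9 + X$)
$O{\left(T \right)} = -29 + 8 T$ ($O{\left(T \right)} = 3 - \left(-9 + 1\right) \left(-4 + T\right) = 3 - - 8 \left(-4 + T\right) = 3 - \left(32 - 8 T\right) = 3 + \left(-32 + 8 T\right) = -29 + 8 T$)
$y = 3136$ ($y = \left(\left(-29 + 8 \left(-4\right)\right) + 5\right)^{2} = \left(\left(-29 - 32\right) + 5\right)^{2} = \left(-61 + 5\right)^{2} = \left(-56\right)^{2} = 3136$)
$r = 9834496$ ($r = 3136^{2} = 9834496$)
$\left(\left(-4 - 16\right) + r\right) \left(-35\right) = \left(\left(-4 - 16\right) + 9834496\right) \left(-35\right) = \left(-20 + 9834496\right) \left(-35\right) = 9834476 \left(-35\right) = -344206660$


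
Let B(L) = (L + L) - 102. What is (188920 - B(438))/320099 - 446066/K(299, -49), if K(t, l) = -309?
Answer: 142843417648/98910591 ≈ 1444.2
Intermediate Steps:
B(L) = -102 + 2*L (B(L) = 2*L - 102 = -102 + 2*L)
(188920 - B(438))/320099 - 446066/K(299, -49) = (188920 - (-102 + 2*438))/320099 - 446066/(-309) = (188920 - (-102 + 876))*(1/320099) - 446066*(-1/309) = (188920 - 1*774)*(1/320099) + 446066/309 = (188920 - 774)*(1/320099) + 446066/309 = 188146*(1/320099) + 446066/309 = 188146/320099 + 446066/309 = 142843417648/98910591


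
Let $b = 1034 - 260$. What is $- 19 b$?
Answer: $-14706$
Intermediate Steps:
$b = 774$
$- 19 b = \left(-19\right) 774 = -14706$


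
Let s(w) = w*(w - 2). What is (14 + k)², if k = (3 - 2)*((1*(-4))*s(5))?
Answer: 2116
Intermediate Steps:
s(w) = w*(-2 + w)
k = -60 (k = (3 - 2)*((1*(-4))*(5*(-2 + 5))) = 1*(-20*3) = 1*(-4*15) = 1*(-60) = -60)
(14 + k)² = (14 - 60)² = (-46)² = 2116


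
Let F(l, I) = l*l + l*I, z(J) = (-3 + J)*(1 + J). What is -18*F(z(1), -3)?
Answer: -504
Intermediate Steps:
z(J) = (1 + J)*(-3 + J)
F(l, I) = l² + I*l
-18*F(z(1), -3) = -18*(-3 + 1² - 2*1)*(-3 + (-3 + 1² - 2*1)) = -18*(-3 + 1 - 2)*(-3 + (-3 + 1 - 2)) = -(-72)*(-3 - 4) = -(-72)*(-7) = -18*28 = -504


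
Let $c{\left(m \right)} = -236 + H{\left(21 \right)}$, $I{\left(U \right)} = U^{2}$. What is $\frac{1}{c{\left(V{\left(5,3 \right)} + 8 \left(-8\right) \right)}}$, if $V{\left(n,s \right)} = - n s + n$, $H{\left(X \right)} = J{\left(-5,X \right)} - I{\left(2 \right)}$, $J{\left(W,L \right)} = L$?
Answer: $- \frac{1}{219} \approx -0.0045662$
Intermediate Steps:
$H{\left(X \right)} = -4 + X$ ($H{\left(X \right)} = X - 2^{2} = X - 4 = -4 + X$)
$V{\left(n,s \right)} = n - n s$ ($V{\left(n,s \right)} = - n s + n = n - n s$)
$c{\left(m \right)} = -219$ ($c{\left(m \right)} = -236 + \left(-4 + 21\right) = -236 + 17 = -219$)
$\frac{1}{c{\left(V{\left(5,3 \right)} + 8 \left(-8\right) \right)}} = \frac{1}{-219} = - \frac{1}{219}$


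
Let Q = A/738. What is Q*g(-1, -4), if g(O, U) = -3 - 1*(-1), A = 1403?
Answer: -1403/369 ≈ -3.8022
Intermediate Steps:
g(O, U) = -2 (g(O, U) = -3 + 1 = -2)
Q = 1403/738 ≈ 1.9011
Q*g(-1, -4) = (1403/738)*(-2) = -1403/369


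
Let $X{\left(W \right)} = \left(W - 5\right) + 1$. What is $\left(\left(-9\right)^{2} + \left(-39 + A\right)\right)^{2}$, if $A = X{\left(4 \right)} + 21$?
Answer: $3969$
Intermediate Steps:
$X{\left(W \right)} = -4 + W$ ($X{\left(W \right)} = \left(-5 + W\right) + 1 = -4 + W$)
$A = 21$ ($A = \left(-4 + 4\right) + 21 = 0 + 21 = 21$)
$\left(\left(-9\right)^{2} + \left(-39 + A\right)\right)^{2} = \left(\left(-9\right)^{2} + \left(-39 + 21\right)\right)^{2} = \left(81 - 18\right)^{2} = 63^{2} = 3969$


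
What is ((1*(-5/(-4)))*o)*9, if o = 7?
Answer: 315/4 ≈ 78.750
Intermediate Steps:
((1*(-5/(-4)))*o)*9 = ((1*(-5/(-4)))*7)*9 = ((1*(-5*(-1/4)))*7)*9 = ((1*(5/4))*7)*9 = ((5/4)*7)*9 = (35/4)*9 = 315/4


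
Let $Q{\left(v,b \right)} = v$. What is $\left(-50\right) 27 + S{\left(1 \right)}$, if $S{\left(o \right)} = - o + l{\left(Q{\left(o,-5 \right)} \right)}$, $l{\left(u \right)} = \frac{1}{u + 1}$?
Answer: $- \frac{2701}{2} \approx -1350.5$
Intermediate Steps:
$l{\left(u \right)} = \frac{1}{1 + u}$
$S{\left(o \right)} = \frac{1}{1 + o} - o$ ($S{\left(o \right)} = - o + \frac{1}{1 + o} = \frac{1}{1 + o} - o$)
$\left(-50\right) 27 + S{\left(1 \right)} = \left(-50\right) 27 + \frac{1 - 1 \left(1 + 1\right)}{1 + 1} = -1350 + \frac{1 - 1 \cdot 2}{2} = -1350 + \frac{1 - 2}{2} = -1350 + \frac{1}{2} \left(-1\right) = -1350 - \frac{1}{2} = - \frac{2701}{2}$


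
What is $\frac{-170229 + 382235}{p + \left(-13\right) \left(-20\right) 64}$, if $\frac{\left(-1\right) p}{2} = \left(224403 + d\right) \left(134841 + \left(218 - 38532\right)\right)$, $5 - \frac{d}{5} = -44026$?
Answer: $- \frac{106003}{42911841746} \approx -2.4702 \cdot 10^{-6}$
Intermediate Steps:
$d = 220155$ ($d = 25 - -220130 = 25 + 220130 = 220155$)
$p = -85823700132$ ($p = - 2 \left(224403 + 220155\right) \left(134841 + \left(218 - 38532\right)\right) = - 2 \cdot 444558 \left(134841 + \left(218 - 38532\right)\right) = - 2 \cdot 444558 \left(134841 - 38314\right) = - 2 \cdot 444558 \cdot 96527 = \left(-2\right) 42911850066 = -85823700132$)
$\frac{-170229 + 382235}{p + \left(-13\right) \left(-20\right) 64} = \frac{-170229 + 382235}{-85823700132 + \left(-13\right) \left(-20\right) 64} = \frac{212006}{-85823700132 + 260 \cdot 64} = \frac{212006}{-85823700132 + 16640} = \frac{212006}{-85823683492} = 212006 \left(- \frac{1}{85823683492}\right) = - \frac{106003}{42911841746}$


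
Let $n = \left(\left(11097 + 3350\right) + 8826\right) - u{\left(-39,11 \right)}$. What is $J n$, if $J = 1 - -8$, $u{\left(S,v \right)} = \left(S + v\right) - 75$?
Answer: $210384$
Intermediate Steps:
$u{\left(S,v \right)} = -75 + S + v$
$J = 9$ ($J = 1 + 8 = 9$)
$n = 23376$ ($n = \left(\left(11097 + 3350\right) + 8826\right) - \left(-75 - 39 + 11\right) = \left(14447 + 8826\right) - -103 = 23273 + 103 = 23376$)
$J n = 9 \cdot 23376 = 210384$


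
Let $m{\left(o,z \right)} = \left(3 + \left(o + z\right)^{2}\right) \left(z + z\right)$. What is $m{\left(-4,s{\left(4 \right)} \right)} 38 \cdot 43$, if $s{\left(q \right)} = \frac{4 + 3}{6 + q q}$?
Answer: $\frac{45826347}{2662} \approx 17215.0$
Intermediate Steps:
$s{\left(q \right)} = \frac{7}{6 + q^{2}}$
$m{\left(o,z \right)} = 2 z \left(3 + \left(o + z\right)^{2}\right)$ ($m{\left(o,z \right)} = \left(3 + \left(o + z\right)^{2}\right) 2 z = 2 z \left(3 + \left(o + z\right)^{2}\right)$)
$m{\left(-4,s{\left(4 \right)} \right)} 38 \cdot 43 = 2 \frac{7}{6 + 4^{2}} \left(3 + \left(-4 + \frac{7}{6 + 4^{2}}\right)^{2}\right) 38 \cdot 43 = 2 \frac{7}{6 + 16} \left(3 + \left(-4 + \frac{7}{6 + 16}\right)^{2}\right) 38 \cdot 43 = 2 \cdot \frac{7}{22} \left(3 + \left(-4 + \frac{7}{22}\right)^{2}\right) 38 \cdot 43 = 2 \cdot \frac{7}{22} \left(3 + \left(- \frac{81}{22}\right)^{2}\right) 38 \cdot 43 = 2 \cdot \frac{7}{22} \left(3 + \frac{6561}{484}\right) 38 \cdot 43 = 2 \cdot \frac{7}{22} \cdot \frac{8013}{484} \cdot 38 \cdot 43 = \frac{56091}{5324} \cdot 38 \cdot 43 = \frac{1065729}{2662} \cdot 43 = \frac{45826347}{2662}$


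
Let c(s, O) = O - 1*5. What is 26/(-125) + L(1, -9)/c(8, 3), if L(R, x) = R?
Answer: -177/250 ≈ -0.70800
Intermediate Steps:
c(s, O) = -5 + O (c(s, O) = O - 5 = -5 + O)
26/(-125) + L(1, -9)/c(8, 3) = 26/(-125) + 1/(-5 + 3) = 26*(-1/125) + 1/(-2) = -26/125 + 1*(-1/2) = -26/125 - 1/2 = -177/250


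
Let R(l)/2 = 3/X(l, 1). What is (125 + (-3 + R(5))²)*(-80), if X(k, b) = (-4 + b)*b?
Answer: -12000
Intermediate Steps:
X(k, b) = b*(-4 + b)
R(l) = -2 (R(l) = 2*(3/((1*(-4 + 1)))) = 2*(3/((1*(-3)))) = 2*(3/(-3)) = 2*(3*(-⅓)) = 2*(-1) = -2)
(125 + (-3 + R(5))²)*(-80) = (125 + (-3 - 2)²)*(-80) = (125 + (-5)²)*(-80) = (125 + 25)*(-80) = 150*(-80) = -12000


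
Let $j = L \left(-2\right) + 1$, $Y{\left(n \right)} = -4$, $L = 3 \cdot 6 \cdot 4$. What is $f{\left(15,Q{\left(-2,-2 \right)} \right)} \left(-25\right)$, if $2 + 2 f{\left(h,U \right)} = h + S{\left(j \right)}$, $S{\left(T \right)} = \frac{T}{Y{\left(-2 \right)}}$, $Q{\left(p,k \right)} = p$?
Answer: $- \frac{4875}{8} \approx -609.38$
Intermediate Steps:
$L = 72$ ($L = 18 \cdot 4 = 72$)
$j = -143$ ($j = 72 \left(-2\right) + 1 = -144 + 1 = -143$)
$S{\left(T \right)} = - \frac{T}{4}$ ($S{\left(T \right)} = \frac{T}{-4} = T \left(- \frac{1}{4}\right) = - \frac{T}{4}$)
$f{\left(h,U \right)} = \frac{135}{8} + \frac{h}{2}$ ($f{\left(h,U \right)} = -1 + \frac{h - - \frac{143}{4}}{2} = -1 + \frac{h + \frac{143}{4}}{2} = -1 + \frac{\frac{143}{4} + h}{2} = -1 + \left(\frac{143}{8} + \frac{h}{2}\right) = \frac{135}{8} + \frac{h}{2}$)
$f{\left(15,Q{\left(-2,-2 \right)} \right)} \left(-25\right) = \left(\frac{135}{8} + \frac{1}{2} \cdot 15\right) \left(-25\right) = \left(\frac{135}{8} + \frac{15}{2}\right) \left(-25\right) = \frac{195}{8} \left(-25\right) = - \frac{4875}{8}$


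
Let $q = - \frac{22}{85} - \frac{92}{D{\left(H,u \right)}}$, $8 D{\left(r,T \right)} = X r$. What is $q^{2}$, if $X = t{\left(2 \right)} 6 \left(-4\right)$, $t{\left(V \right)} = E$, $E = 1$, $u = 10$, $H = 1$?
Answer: $\frac{60124516}{65025} \approx 924.64$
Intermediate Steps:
$t{\left(V \right)} = 1$
$X = -24$ ($X = 1 \cdot 6 \left(-4\right) = 6 \left(-4\right) = -24$)
$D{\left(r,T \right)} = - 3 r$ ($D{\left(r,T \right)} = \frac{\left(-24\right) r}{8} = - 3 r$)
$q = \frac{7754}{255}$ ($q = - \frac{22}{85} - \frac{92}{\left(-3\right) 1} = \left(-22\right) \frac{1}{85} - \frac{92}{-3} = - \frac{22}{85} - - \frac{92}{3} = - \frac{22}{85} + \frac{92}{3} = \frac{7754}{255} \approx 30.408$)
$q^{2} = \left(\frac{7754}{255}\right)^{2} = \frac{60124516}{65025}$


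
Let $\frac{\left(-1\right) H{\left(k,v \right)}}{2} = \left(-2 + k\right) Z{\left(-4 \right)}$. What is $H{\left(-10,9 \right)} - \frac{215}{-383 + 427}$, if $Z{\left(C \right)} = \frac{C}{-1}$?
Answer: $\frac{4009}{44} \approx 91.114$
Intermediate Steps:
$Z{\left(C \right)} = - C$ ($Z{\left(C \right)} = C \left(-1\right) = - C$)
$H{\left(k,v \right)} = 16 - 8 k$ ($H{\left(k,v \right)} = - 2 \left(-2 + k\right) \left(\left(-1\right) \left(-4\right)\right) = - 2 \left(-2 + k\right) 4 = - 2 \left(-8 + 4 k\right) = 16 - 8 k$)
$H{\left(-10,9 \right)} - \frac{215}{-383 + 427} = \left(16 - -80\right) - \frac{215}{-383 + 427} = \left(16 + 80\right) - \frac{215}{44} = 96 - \frac{215}{44} = \frac{4009}{44}$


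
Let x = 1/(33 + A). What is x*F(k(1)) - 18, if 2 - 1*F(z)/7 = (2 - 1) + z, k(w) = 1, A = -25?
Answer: -18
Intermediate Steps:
x = ⅛ (x = 1/(33 - 25) = 1/8 = ⅛ ≈ 0.12500)
F(z) = 7 - 7*z (F(z) = 14 - 7*((2 - 1) + z) = 14 - 7*(1 + z) = 14 + (-7 - 7*z) = 7 - 7*z)
x*F(k(1)) - 18 = (7 - 7*1)/8 - 18 = (7 - 7)/8 - 18 = (⅛)*0 - 18 = 0 - 18 = -18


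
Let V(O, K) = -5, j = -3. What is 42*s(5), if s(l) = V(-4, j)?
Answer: -210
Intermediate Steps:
s(l) = -5
42*s(5) = 42*(-5) = -210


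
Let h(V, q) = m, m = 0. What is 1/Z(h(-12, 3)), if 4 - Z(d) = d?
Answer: ¼ ≈ 0.25000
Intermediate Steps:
h(V, q) = 0
Z(d) = 4 - d
1/Z(h(-12, 3)) = 1/(4 - 1*0) = 1/(4 + 0) = 1/4 = ¼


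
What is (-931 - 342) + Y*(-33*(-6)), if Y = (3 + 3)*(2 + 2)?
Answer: 3479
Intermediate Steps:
Y = 24 (Y = 6*4 = 24)
(-931 - 342) + Y*(-33*(-6)) = (-931 - 342) + 24*(-33*(-6)) = -1273 + 24*198 = -1273 + 4752 = 3479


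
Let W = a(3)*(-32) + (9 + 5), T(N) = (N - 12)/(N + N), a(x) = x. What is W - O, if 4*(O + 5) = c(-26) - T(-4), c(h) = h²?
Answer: -491/2 ≈ -245.50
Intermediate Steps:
T(N) = (-12 + N)/(2*N) (T(N) = (-12 + N)/((2*N)) = (-12 + N)*(1/(2*N)) = (-12 + N)/(2*N))
O = 327/2 (O = -5 + ((-26)² - (-12 - 4)/(2*(-4)))/4 = -5 + (676 - (-1)*(-16)/(2*4))/4 = -5 + (676 - 1*2)/4 = -5 + (676 - 2)/4 = -5 + (¼)*674 = -5 + 337/2 = 327/2 ≈ 163.50)
W = -82 (W = 3*(-32) + (9 + 5) = -96 + 14 = -82)
W - O = -82 - 1*327/2 = -82 - 327/2 = -491/2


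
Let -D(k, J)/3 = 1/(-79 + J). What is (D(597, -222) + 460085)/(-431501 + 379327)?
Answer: -69242794/7852187 ≈ -8.8183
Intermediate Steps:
D(k, J) = -3/(-79 + J)
(D(597, -222) + 460085)/(-431501 + 379327) = (-3/(-79 - 222) + 460085)/(-431501 + 379327) = (-3/(-301) + 460085)/(-52174) = (-3*(-1/301) + 460085)*(-1/52174) = (3/301 + 460085)*(-1/52174) = (138485588/301)*(-1/52174) = -69242794/7852187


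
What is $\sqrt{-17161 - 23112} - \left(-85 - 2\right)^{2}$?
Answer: $-7569 + i \sqrt{40273} \approx -7569.0 + 200.68 i$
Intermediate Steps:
$\sqrt{-17161 - 23112} - \left(-85 - 2\right)^{2} = \sqrt{-40273} - \left(-87\right)^{2} = i \sqrt{40273} - 7569 = -7569 + i \sqrt{40273}$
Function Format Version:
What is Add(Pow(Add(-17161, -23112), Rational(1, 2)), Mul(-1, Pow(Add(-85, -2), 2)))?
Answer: Add(-7569, Mul(I, Pow(40273, Rational(1, 2)))) ≈ Add(-7569.0, Mul(200.68, I))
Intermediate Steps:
Add(Pow(Add(-17161, -23112), Rational(1, 2)), Mul(-1, Pow(Add(-85, -2), 2))) = Add(Pow(-40273, Rational(1, 2)), Mul(-1, Pow(-87, 2))) = Add(Mul(I, Pow(40273, Rational(1, 2))), Mul(-1, 7569)) = Add(Mul(I, Pow(40273, Rational(1, 2))), -7569) = Add(-7569, Mul(I, Pow(40273, Rational(1, 2))))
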